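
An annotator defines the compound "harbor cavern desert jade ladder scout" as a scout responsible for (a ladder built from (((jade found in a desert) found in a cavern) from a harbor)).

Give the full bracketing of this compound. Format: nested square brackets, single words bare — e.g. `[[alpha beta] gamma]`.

Whole compound: head "scout", modifier "harbor cavern desert jade ladder".
Within "harbor cavern desert jade ladder", the head is "ladder" and the modifier is "harbor cavern desert jade".
Within "harbor cavern desert jade", the head is "jade" (specifically "cavern desert jade") and the modifier is "harbor".
Within "cavern desert jade", the head is "jade" (specifically "desert jade") and the modifier is "cavern".
Within "desert jade", the head is "jade" and the modifier is "desert".
So the structure is [[[harbor [cavern [desert jade]]] ladder] scout].

[[[harbor [cavern [desert jade]]] ladder] scout]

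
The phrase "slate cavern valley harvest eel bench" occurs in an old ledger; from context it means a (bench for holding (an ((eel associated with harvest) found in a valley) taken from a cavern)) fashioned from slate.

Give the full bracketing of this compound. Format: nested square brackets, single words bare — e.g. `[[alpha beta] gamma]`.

Overall it is a kind of bench (specifically "cavern valley harvest eel bench"); the modifier is "slate".
"cavern valley harvest eel bench" → head "bench", modifier "cavern valley harvest eel".
"cavern valley harvest eel" → head "eel" (specifically "valley harvest eel"), modifier "cavern".
"valley harvest eel" → head "eel" (specifically "harvest eel"), modifier "valley".
"harvest eel" → head "eel", modifier "harvest".
Assembled: [slate [[cavern [valley [harvest eel]]] bench]].

[slate [[cavern [valley [harvest eel]]] bench]]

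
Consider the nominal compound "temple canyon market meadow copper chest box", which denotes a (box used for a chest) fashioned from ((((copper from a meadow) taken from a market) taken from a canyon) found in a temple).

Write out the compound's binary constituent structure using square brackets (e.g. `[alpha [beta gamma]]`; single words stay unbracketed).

Overall it is a kind of box (specifically "chest box"); the modifier is "temple canyon market meadow copper".
Within "temple canyon market meadow copper", the head is "copper" (specifically "canyon market meadow copper") and the modifier is "temple".
Within "canyon market meadow copper", the head is "copper" (specifically "market meadow copper") and the modifier is "canyon".
Within "market meadow copper", the head is "copper" (specifically "meadow copper") and the modifier is "market".
Within "meadow copper", the head is "copper" and the modifier is "meadow".
Within "chest box", the head is "box" and the modifier is "chest".
Assembled: [[temple [canyon [market [meadow copper]]]] [chest box]].

[[temple [canyon [market [meadow copper]]]] [chest box]]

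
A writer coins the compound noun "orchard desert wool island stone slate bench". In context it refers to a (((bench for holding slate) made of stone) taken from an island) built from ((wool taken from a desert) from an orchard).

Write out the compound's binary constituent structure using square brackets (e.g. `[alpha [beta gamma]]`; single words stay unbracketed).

Overall it is a kind of bench (specifically "island stone slate bench"); the modifier is "orchard desert wool".
Within "orchard desert wool", the head is "wool" (specifically "desert wool") and the modifier is "orchard".
Within "desert wool", the head is "wool" and the modifier is "desert".
Within "island stone slate bench", the head is "bench" (specifically "stone slate bench") and the modifier is "island".
Within "stone slate bench", the head is "bench" (specifically "slate bench") and the modifier is "stone".
Within "slate bench", the head is "bench" and the modifier is "slate".
Assembled: [[orchard [desert wool]] [island [stone [slate bench]]]].

[[orchard [desert wool]] [island [stone [slate bench]]]]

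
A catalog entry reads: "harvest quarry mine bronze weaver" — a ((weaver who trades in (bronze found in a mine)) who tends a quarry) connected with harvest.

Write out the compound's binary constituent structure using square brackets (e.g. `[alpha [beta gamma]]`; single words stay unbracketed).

Whole compound: head "weaver" (specifically "quarry mine bronze weaver"), modifier "harvest".
Inside "quarry mine bronze weaver": head "weaver" (specifically "mine bronze weaver"), modifier "quarry".
Inside "mine bronze weaver": head "weaver", modifier "mine bronze".
Inside "mine bronze": head "bronze", modifier "mine".
Putting it together: [harvest [quarry [[mine bronze] weaver]]].

[harvest [quarry [[mine bronze] weaver]]]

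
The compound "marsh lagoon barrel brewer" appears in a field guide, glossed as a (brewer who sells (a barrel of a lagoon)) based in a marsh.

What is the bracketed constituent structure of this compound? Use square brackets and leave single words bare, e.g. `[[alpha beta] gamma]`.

[marsh [[lagoon barrel] brewer]]

The outermost head in the paraphrase is "brewer" (specifically "lagoon barrel brewer"), modified by "marsh".
Inside "lagoon barrel brewer": head "brewer", modifier "lagoon barrel".
Inside "lagoon barrel": head "barrel", modifier "lagoon".
Assembled: [marsh [[lagoon barrel] brewer]].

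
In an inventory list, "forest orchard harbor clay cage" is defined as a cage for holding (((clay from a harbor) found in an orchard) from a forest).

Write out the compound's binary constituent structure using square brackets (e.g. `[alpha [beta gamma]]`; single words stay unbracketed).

The outermost head in the paraphrase is "cage", modified by "forest orchard harbor clay".
"forest orchard harbor clay" → head "clay" (specifically "orchard harbor clay"), modifier "forest".
"orchard harbor clay" → head "clay" (specifically "harbor clay"), modifier "orchard".
"harbor clay" → head "clay", modifier "harbor".
Assembled: [[forest [orchard [harbor clay]]] cage].

[[forest [orchard [harbor clay]]] cage]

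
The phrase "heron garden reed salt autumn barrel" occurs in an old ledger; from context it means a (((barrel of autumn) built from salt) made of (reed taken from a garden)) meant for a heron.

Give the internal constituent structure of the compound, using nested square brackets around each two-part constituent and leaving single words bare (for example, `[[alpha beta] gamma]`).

[heron [[garden reed] [salt [autumn barrel]]]]

The outermost head in the paraphrase is "barrel" (specifically "garden reed salt autumn barrel"), modified by "heron".
"garden reed salt autumn barrel" → head "barrel" (specifically "salt autumn barrel"), modifier "garden reed".
"garden reed" → head "reed", modifier "garden".
"salt autumn barrel" → head "barrel" (specifically "autumn barrel"), modifier "salt".
"autumn barrel" → head "barrel", modifier "autumn".
Assembled: [heron [[garden reed] [salt [autumn barrel]]]].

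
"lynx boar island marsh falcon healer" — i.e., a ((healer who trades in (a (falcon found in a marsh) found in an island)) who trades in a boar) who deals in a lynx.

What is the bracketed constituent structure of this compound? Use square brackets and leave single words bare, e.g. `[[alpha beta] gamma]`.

Whole compound: head "healer" (specifically "boar island marsh falcon healer"), modifier "lynx".
Within "boar island marsh falcon healer", the head is "healer" (specifically "island marsh falcon healer") and the modifier is "boar".
Within "island marsh falcon healer", the head is "healer" and the modifier is "island marsh falcon".
Within "island marsh falcon", the head is "falcon" (specifically "marsh falcon") and the modifier is "island".
Within "marsh falcon", the head is "falcon" and the modifier is "marsh".
Putting it together: [lynx [boar [[island [marsh falcon]] healer]]].

[lynx [boar [[island [marsh falcon]] healer]]]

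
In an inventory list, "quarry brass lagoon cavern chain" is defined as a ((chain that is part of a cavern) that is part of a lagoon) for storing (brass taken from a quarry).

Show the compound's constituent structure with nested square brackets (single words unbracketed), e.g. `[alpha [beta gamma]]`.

The outermost head in the paraphrase is "chain" (specifically "lagoon cavern chain"), modified by "quarry brass".
Inside "quarry brass": head "brass", modifier "quarry".
Inside "lagoon cavern chain": head "chain" (specifically "cavern chain"), modifier "lagoon".
Inside "cavern chain": head "chain", modifier "cavern".
Putting it together: [[quarry brass] [lagoon [cavern chain]]].

[[quarry brass] [lagoon [cavern chain]]]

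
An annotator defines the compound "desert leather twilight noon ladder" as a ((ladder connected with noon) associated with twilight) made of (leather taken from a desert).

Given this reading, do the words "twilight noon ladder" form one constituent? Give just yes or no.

The paraphrase groups the words so that "twilight noon ladder" is one unit: it corresponds to a single parenthesized sub-phrase.
The full structure is [[desert leather] [twilight [noon ladder]]], in which [twilight noon ladder] is a constituent.

yes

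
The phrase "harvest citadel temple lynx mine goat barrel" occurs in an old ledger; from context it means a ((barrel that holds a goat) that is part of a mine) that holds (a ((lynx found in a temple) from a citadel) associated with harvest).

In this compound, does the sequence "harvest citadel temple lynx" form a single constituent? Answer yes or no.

yes

The paraphrase groups the words so that "harvest citadel temple lynx" is one unit: it corresponds to a single parenthesized sub-phrase.
The full structure is [[harvest [citadel [temple lynx]]] [mine [goat barrel]]], in which [harvest citadel temple lynx] is a constituent.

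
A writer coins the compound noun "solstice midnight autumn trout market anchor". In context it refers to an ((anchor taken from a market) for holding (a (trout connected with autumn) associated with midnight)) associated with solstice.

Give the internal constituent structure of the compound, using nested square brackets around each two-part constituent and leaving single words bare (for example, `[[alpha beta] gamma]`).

The outermost head in the paraphrase is "anchor" (specifically "midnight autumn trout market anchor"), modified by "solstice".
"midnight autumn trout market anchor" → head "anchor" (specifically "market anchor"), modifier "midnight autumn trout".
"midnight autumn trout" → head "trout" (specifically "autumn trout"), modifier "midnight".
"autumn trout" → head "trout", modifier "autumn".
"market anchor" → head "anchor", modifier "market".
Assembled: [solstice [[midnight [autumn trout]] [market anchor]]].

[solstice [[midnight [autumn trout]] [market anchor]]]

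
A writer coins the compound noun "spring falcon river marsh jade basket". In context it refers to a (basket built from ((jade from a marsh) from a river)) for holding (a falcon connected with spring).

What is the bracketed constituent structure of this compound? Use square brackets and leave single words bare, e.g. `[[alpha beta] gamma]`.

[[spring falcon] [[river [marsh jade]] basket]]

Whole compound: head "basket" (specifically "river marsh jade basket"), modifier "spring falcon".
Inside "spring falcon": head "falcon", modifier "spring".
Inside "river marsh jade basket": head "basket", modifier "river marsh jade".
Inside "river marsh jade": head "jade" (specifically "marsh jade"), modifier "river".
Inside "marsh jade": head "jade", modifier "marsh".
So the structure is [[spring falcon] [[river [marsh jade]] basket]].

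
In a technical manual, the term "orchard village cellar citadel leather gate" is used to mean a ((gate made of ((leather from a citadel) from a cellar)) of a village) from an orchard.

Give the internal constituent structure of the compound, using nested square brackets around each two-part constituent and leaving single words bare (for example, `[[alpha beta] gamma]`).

[orchard [village [[cellar [citadel leather]] gate]]]

The outermost head in the paraphrase is "gate" (specifically "village cellar citadel leather gate"), modified by "orchard".
"village cellar citadel leather gate" → head "gate" (specifically "cellar citadel leather gate"), modifier "village".
"cellar citadel leather gate" → head "gate", modifier "cellar citadel leather".
"cellar citadel leather" → head "leather" (specifically "citadel leather"), modifier "cellar".
"citadel leather" → head "leather", modifier "citadel".
Putting it together: [orchard [village [[cellar [citadel leather]] gate]]].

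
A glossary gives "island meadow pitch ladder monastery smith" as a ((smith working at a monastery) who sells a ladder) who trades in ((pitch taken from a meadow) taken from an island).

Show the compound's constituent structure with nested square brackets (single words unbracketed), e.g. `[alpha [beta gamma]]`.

The outermost head in the paraphrase is "smith" (specifically "ladder monastery smith"), modified by "island meadow pitch".
Within "island meadow pitch", the head is "pitch" (specifically "meadow pitch") and the modifier is "island".
Within "meadow pitch", the head is "pitch" and the modifier is "meadow".
Within "ladder monastery smith", the head is "smith" (specifically "monastery smith") and the modifier is "ladder".
Within "monastery smith", the head is "smith" and the modifier is "monastery".
So the structure is [[island [meadow pitch]] [ladder [monastery smith]]].

[[island [meadow pitch]] [ladder [monastery smith]]]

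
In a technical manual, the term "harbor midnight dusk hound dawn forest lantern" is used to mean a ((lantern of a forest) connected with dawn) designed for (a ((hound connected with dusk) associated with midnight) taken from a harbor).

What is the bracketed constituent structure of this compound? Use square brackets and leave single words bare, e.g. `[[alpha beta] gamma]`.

[[harbor [midnight [dusk hound]]] [dawn [forest lantern]]]

The outermost head in the paraphrase is "lantern" (specifically "dawn forest lantern"), modified by "harbor midnight dusk hound".
Inside "harbor midnight dusk hound": head "hound" (specifically "midnight dusk hound"), modifier "harbor".
Inside "midnight dusk hound": head "hound" (specifically "dusk hound"), modifier "midnight".
Inside "dusk hound": head "hound", modifier "dusk".
Inside "dawn forest lantern": head "lantern" (specifically "forest lantern"), modifier "dawn".
Inside "forest lantern": head "lantern", modifier "forest".
So the structure is [[harbor [midnight [dusk hound]]] [dawn [forest lantern]]].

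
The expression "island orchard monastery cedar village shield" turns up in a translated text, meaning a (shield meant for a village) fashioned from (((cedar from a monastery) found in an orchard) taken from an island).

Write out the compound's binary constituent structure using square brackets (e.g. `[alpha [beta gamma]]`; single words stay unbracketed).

Whole compound: head "shield" (specifically "village shield"), modifier "island orchard monastery cedar".
"island orchard monastery cedar" → head "cedar" (specifically "orchard monastery cedar"), modifier "island".
"orchard monastery cedar" → head "cedar" (specifically "monastery cedar"), modifier "orchard".
"monastery cedar" → head "cedar", modifier "monastery".
"village shield" → head "shield", modifier "village".
So the structure is [[island [orchard [monastery cedar]]] [village shield]].

[[island [orchard [monastery cedar]]] [village shield]]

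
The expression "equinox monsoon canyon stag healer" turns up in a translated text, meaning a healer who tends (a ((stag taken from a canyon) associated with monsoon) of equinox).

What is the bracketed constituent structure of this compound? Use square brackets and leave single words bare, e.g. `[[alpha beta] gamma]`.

[[equinox [monsoon [canyon stag]]] healer]

Whole compound: head "healer", modifier "equinox monsoon canyon stag".
Within "equinox monsoon canyon stag", the head is "stag" (specifically "monsoon canyon stag") and the modifier is "equinox".
Within "monsoon canyon stag", the head is "stag" (specifically "canyon stag") and the modifier is "monsoon".
Within "canyon stag", the head is "stag" and the modifier is "canyon".
So the structure is [[equinox [monsoon [canyon stag]]] healer].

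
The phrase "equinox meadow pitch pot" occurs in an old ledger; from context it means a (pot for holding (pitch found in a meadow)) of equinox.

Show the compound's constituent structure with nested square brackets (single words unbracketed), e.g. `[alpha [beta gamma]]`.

[equinox [[meadow pitch] pot]]

The outermost head in the paraphrase is "pot" (specifically "meadow pitch pot"), modified by "equinox".
Within "meadow pitch pot", the head is "pot" and the modifier is "meadow pitch".
Within "meadow pitch", the head is "pitch" and the modifier is "meadow".
Assembled: [equinox [[meadow pitch] pot]].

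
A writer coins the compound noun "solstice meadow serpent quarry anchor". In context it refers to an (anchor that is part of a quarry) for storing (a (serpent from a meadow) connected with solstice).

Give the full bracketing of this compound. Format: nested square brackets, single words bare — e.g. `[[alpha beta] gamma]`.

[[solstice [meadow serpent]] [quarry anchor]]

Overall it is a kind of anchor (specifically "quarry anchor"); the modifier is "solstice meadow serpent".
"solstice meadow serpent" → head "serpent" (specifically "meadow serpent"), modifier "solstice".
"meadow serpent" → head "serpent", modifier "meadow".
"quarry anchor" → head "anchor", modifier "quarry".
Assembled: [[solstice [meadow serpent]] [quarry anchor]].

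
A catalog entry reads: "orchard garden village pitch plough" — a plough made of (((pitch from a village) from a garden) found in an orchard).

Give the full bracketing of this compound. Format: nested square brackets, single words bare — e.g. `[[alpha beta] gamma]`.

[[orchard [garden [village pitch]]] plough]

Overall it is a kind of plough; the modifier is "orchard garden village pitch".
Within "orchard garden village pitch", the head is "pitch" (specifically "garden village pitch") and the modifier is "orchard".
Within "garden village pitch", the head is "pitch" (specifically "village pitch") and the modifier is "garden".
Within "village pitch", the head is "pitch" and the modifier is "village".
Putting it together: [[orchard [garden [village pitch]]] plough].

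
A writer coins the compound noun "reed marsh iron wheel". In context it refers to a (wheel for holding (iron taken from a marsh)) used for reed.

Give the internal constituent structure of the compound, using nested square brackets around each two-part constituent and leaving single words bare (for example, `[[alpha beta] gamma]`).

Whole compound: head "wheel" (specifically "marsh iron wheel"), modifier "reed".
"marsh iron wheel" → head "wheel", modifier "marsh iron".
"marsh iron" → head "iron", modifier "marsh".
So the structure is [reed [[marsh iron] wheel]].

[reed [[marsh iron] wheel]]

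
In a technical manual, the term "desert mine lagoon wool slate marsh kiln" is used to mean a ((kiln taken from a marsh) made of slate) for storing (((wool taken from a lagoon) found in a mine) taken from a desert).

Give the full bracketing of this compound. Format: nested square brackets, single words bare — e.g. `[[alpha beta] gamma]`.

[[desert [mine [lagoon wool]]] [slate [marsh kiln]]]

Overall it is a kind of kiln (specifically "slate marsh kiln"); the modifier is "desert mine lagoon wool".
Inside "desert mine lagoon wool": head "wool" (specifically "mine lagoon wool"), modifier "desert".
Inside "mine lagoon wool": head "wool" (specifically "lagoon wool"), modifier "mine".
Inside "lagoon wool": head "wool", modifier "lagoon".
Inside "slate marsh kiln": head "kiln" (specifically "marsh kiln"), modifier "slate".
Inside "marsh kiln": head "kiln", modifier "marsh".
Putting it together: [[desert [mine [lagoon wool]]] [slate [marsh kiln]]].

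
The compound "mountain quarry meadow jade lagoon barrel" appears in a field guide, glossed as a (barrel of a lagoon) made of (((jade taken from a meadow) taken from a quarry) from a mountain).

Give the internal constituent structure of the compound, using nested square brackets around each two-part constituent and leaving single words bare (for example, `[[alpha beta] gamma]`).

[[mountain [quarry [meadow jade]]] [lagoon barrel]]

Whole compound: head "barrel" (specifically "lagoon barrel"), modifier "mountain quarry meadow jade".
"mountain quarry meadow jade" → head "jade" (specifically "quarry meadow jade"), modifier "mountain".
"quarry meadow jade" → head "jade" (specifically "meadow jade"), modifier "quarry".
"meadow jade" → head "jade", modifier "meadow".
"lagoon barrel" → head "barrel", modifier "lagoon".
So the structure is [[mountain [quarry [meadow jade]]] [lagoon barrel]].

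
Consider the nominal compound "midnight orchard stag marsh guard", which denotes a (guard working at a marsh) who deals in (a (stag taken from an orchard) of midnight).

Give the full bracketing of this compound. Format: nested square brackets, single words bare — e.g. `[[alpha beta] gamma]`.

[[midnight [orchard stag]] [marsh guard]]

Overall it is a kind of guard (specifically "marsh guard"); the modifier is "midnight orchard stag".
Inside "midnight orchard stag": head "stag" (specifically "orchard stag"), modifier "midnight".
Inside "orchard stag": head "stag", modifier "orchard".
Inside "marsh guard": head "guard", modifier "marsh".
Putting it together: [[midnight [orchard stag]] [marsh guard]].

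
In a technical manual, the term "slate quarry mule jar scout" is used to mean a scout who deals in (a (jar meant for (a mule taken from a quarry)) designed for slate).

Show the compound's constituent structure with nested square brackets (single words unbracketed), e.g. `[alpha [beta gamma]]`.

[[slate [[quarry mule] jar]] scout]

The outermost head in the paraphrase is "scout", modified by "slate quarry mule jar".
"slate quarry mule jar" → head "jar" (specifically "quarry mule jar"), modifier "slate".
"quarry mule jar" → head "jar", modifier "quarry mule".
"quarry mule" → head "mule", modifier "quarry".
Putting it together: [[slate [[quarry mule] jar]] scout].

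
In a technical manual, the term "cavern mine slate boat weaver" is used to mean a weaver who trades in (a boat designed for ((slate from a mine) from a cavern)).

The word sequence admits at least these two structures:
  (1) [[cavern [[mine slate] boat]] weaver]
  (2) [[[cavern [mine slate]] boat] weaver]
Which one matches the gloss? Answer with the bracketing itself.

The paraphrase's head is the "weaver" part ("weaver"); its modifier is "cavern mine slate boat".
That top-level split, carried through the inner groups, gives [[[cavern [mine slate]] boat] weaver].

[[[cavern [mine slate]] boat] weaver]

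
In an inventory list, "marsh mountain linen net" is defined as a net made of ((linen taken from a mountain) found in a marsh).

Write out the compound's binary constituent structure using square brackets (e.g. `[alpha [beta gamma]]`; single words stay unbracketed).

[[marsh [mountain linen]] net]

The outermost head in the paraphrase is "net", modified by "marsh mountain linen".
Inside "marsh mountain linen": head "linen" (specifically "mountain linen"), modifier "marsh".
Inside "mountain linen": head "linen", modifier "mountain".
Assembled: [[marsh [mountain linen]] net].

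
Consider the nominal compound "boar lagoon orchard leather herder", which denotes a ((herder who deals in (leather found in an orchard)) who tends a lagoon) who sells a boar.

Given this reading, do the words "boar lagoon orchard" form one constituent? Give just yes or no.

The top-level split is [boar] [lagoon orchard leather herder]; the full structure is [boar [lagoon [[orchard leather] herder]]].
"boar lagoon orchard" straddles a constituent boundary, so it is not a single unit.

no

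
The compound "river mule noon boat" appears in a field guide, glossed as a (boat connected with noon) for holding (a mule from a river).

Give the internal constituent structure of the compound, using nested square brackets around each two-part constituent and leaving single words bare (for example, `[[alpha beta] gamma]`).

The outermost head in the paraphrase is "boat" (specifically "noon boat"), modified by "river mule".
Inside "river mule": head "mule", modifier "river".
Inside "noon boat": head "boat", modifier "noon".
Putting it together: [[river mule] [noon boat]].

[[river mule] [noon boat]]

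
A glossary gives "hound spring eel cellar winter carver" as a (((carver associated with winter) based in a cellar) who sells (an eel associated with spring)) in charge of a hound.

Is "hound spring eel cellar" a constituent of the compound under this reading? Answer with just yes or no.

The top-level split is [hound] [spring eel cellar winter carver]; the full structure is [hound [[spring eel] [cellar [winter carver]]]].
"hound spring eel cellar" straddles a constituent boundary, so it is not a single unit.

no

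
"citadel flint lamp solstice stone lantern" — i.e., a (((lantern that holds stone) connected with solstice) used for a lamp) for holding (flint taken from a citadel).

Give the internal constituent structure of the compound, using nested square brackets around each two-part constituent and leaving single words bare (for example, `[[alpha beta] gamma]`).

Overall it is a kind of lantern (specifically "lamp solstice stone lantern"); the modifier is "citadel flint".
Inside "citadel flint": head "flint", modifier "citadel".
Inside "lamp solstice stone lantern": head "lantern" (specifically "solstice stone lantern"), modifier "lamp".
Inside "solstice stone lantern": head "lantern" (specifically "stone lantern"), modifier "solstice".
Inside "stone lantern": head "lantern", modifier "stone".
So the structure is [[citadel flint] [lamp [solstice [stone lantern]]]].

[[citadel flint] [lamp [solstice [stone lantern]]]]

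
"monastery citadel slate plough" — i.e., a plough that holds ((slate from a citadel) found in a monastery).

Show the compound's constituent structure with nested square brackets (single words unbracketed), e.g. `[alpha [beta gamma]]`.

[[monastery [citadel slate]] plough]

The outermost head in the paraphrase is "plough", modified by "monastery citadel slate".
"monastery citadel slate" → head "slate" (specifically "citadel slate"), modifier "monastery".
"citadel slate" → head "slate", modifier "citadel".
Assembled: [[monastery [citadel slate]] plough].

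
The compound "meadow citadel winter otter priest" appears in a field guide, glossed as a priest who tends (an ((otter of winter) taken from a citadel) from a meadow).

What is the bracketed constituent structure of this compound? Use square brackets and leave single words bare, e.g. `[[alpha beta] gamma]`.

Whole compound: head "priest", modifier "meadow citadel winter otter".
Within "meadow citadel winter otter", the head is "otter" (specifically "citadel winter otter") and the modifier is "meadow".
Within "citadel winter otter", the head is "otter" (specifically "winter otter") and the modifier is "citadel".
Within "winter otter", the head is "otter" and the modifier is "winter".
Assembled: [[meadow [citadel [winter otter]]] priest].

[[meadow [citadel [winter otter]]] priest]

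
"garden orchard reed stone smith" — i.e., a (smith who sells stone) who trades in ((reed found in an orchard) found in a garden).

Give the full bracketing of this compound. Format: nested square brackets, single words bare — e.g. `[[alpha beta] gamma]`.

The outermost head in the paraphrase is "smith" (specifically "stone smith"), modified by "garden orchard reed".
Within "garden orchard reed", the head is "reed" (specifically "orchard reed") and the modifier is "garden".
Within "orchard reed", the head is "reed" and the modifier is "orchard".
Within "stone smith", the head is "smith" and the modifier is "stone".
Assembled: [[garden [orchard reed]] [stone smith]].

[[garden [orchard reed]] [stone smith]]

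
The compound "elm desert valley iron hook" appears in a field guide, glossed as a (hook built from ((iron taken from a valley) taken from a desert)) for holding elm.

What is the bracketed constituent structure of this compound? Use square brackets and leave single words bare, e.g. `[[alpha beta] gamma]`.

At the top level: head "hook" (specifically "desert valley iron hook"); modifier "elm".
"desert valley iron hook" → head "hook", modifier "desert valley iron".
"desert valley iron" → head "iron" (specifically "valley iron"), modifier "desert".
"valley iron" → head "iron", modifier "valley".
Putting it together: [elm [[desert [valley iron]] hook]].

[elm [[desert [valley iron]] hook]]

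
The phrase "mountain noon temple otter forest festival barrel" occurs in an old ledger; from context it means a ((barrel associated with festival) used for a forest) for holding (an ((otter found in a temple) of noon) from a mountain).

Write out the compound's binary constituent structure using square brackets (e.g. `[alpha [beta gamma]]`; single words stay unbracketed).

[[mountain [noon [temple otter]]] [forest [festival barrel]]]

At the top level: head "barrel" (specifically "forest festival barrel"); modifier "mountain noon temple otter".
Within "mountain noon temple otter", the head is "otter" (specifically "noon temple otter") and the modifier is "mountain".
Within "noon temple otter", the head is "otter" (specifically "temple otter") and the modifier is "noon".
Within "temple otter", the head is "otter" and the modifier is "temple".
Within "forest festival barrel", the head is "barrel" (specifically "festival barrel") and the modifier is "forest".
Within "festival barrel", the head is "barrel" and the modifier is "festival".
Assembled: [[mountain [noon [temple otter]]] [forest [festival barrel]]].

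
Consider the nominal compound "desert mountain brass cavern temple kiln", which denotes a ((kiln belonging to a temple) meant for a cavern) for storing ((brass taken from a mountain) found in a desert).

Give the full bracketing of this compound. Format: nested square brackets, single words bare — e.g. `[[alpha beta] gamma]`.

Whole compound: head "kiln" (specifically "cavern temple kiln"), modifier "desert mountain brass".
Inside "desert mountain brass": head "brass" (specifically "mountain brass"), modifier "desert".
Inside "mountain brass": head "brass", modifier "mountain".
Inside "cavern temple kiln": head "kiln" (specifically "temple kiln"), modifier "cavern".
Inside "temple kiln": head "kiln", modifier "temple".
Putting it together: [[desert [mountain brass]] [cavern [temple kiln]]].

[[desert [mountain brass]] [cavern [temple kiln]]]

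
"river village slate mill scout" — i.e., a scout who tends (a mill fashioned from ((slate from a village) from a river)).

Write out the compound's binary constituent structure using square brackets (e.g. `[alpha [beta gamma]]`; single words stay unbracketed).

[[[river [village slate]] mill] scout]

The outermost head in the paraphrase is "scout", modified by "river village slate mill".
Inside "river village slate mill": head "mill", modifier "river village slate".
Inside "river village slate": head "slate" (specifically "village slate"), modifier "river".
Inside "village slate": head "slate", modifier "village".
So the structure is [[[river [village slate]] mill] scout].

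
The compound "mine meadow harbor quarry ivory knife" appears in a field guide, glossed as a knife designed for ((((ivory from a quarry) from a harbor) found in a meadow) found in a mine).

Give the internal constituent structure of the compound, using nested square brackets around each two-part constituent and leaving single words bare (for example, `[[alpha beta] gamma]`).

[[mine [meadow [harbor [quarry ivory]]]] knife]

At the top level: head "knife"; modifier "mine meadow harbor quarry ivory".
"mine meadow harbor quarry ivory" → head "ivory" (specifically "meadow harbor quarry ivory"), modifier "mine".
"meadow harbor quarry ivory" → head "ivory" (specifically "harbor quarry ivory"), modifier "meadow".
"harbor quarry ivory" → head "ivory" (specifically "quarry ivory"), modifier "harbor".
"quarry ivory" → head "ivory", modifier "quarry".
Putting it together: [[mine [meadow [harbor [quarry ivory]]]] knife].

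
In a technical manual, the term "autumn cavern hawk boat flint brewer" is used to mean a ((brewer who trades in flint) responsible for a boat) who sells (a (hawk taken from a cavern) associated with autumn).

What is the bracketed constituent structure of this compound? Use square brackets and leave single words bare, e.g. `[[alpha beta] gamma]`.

Whole compound: head "brewer" (specifically "boat flint brewer"), modifier "autumn cavern hawk".
Inside "autumn cavern hawk": head "hawk" (specifically "cavern hawk"), modifier "autumn".
Inside "cavern hawk": head "hawk", modifier "cavern".
Inside "boat flint brewer": head "brewer" (specifically "flint brewer"), modifier "boat".
Inside "flint brewer": head "brewer", modifier "flint".
Putting it together: [[autumn [cavern hawk]] [boat [flint brewer]]].

[[autumn [cavern hawk]] [boat [flint brewer]]]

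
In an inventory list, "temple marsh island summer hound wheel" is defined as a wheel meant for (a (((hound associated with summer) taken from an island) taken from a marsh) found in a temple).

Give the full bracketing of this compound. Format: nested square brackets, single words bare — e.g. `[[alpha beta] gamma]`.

[[temple [marsh [island [summer hound]]]] wheel]

Overall it is a kind of wheel; the modifier is "temple marsh island summer hound".
Within "temple marsh island summer hound", the head is "hound" (specifically "marsh island summer hound") and the modifier is "temple".
Within "marsh island summer hound", the head is "hound" (specifically "island summer hound") and the modifier is "marsh".
Within "island summer hound", the head is "hound" (specifically "summer hound") and the modifier is "island".
Within "summer hound", the head is "hound" and the modifier is "summer".
Putting it together: [[temple [marsh [island [summer hound]]]] wheel].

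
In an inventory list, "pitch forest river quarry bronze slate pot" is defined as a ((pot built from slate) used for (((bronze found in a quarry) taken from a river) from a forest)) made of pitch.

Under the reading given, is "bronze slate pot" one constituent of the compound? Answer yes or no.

no

The top-level split is [pitch] [forest river quarry bronze slate pot]; the full structure is [pitch [[forest [river [quarry bronze]]] [slate pot]]].
"bronze slate pot" straddles a constituent boundary, so it is not a single unit.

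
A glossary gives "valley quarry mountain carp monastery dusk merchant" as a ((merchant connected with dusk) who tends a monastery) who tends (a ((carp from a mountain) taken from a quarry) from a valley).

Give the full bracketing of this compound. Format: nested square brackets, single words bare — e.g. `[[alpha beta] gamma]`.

Whole compound: head "merchant" (specifically "monastery dusk merchant"), modifier "valley quarry mountain carp".
"valley quarry mountain carp" → head "carp" (specifically "quarry mountain carp"), modifier "valley".
"quarry mountain carp" → head "carp" (specifically "mountain carp"), modifier "quarry".
"mountain carp" → head "carp", modifier "mountain".
"monastery dusk merchant" → head "merchant" (specifically "dusk merchant"), modifier "monastery".
"dusk merchant" → head "merchant", modifier "dusk".
Putting it together: [[valley [quarry [mountain carp]]] [monastery [dusk merchant]]].

[[valley [quarry [mountain carp]]] [monastery [dusk merchant]]]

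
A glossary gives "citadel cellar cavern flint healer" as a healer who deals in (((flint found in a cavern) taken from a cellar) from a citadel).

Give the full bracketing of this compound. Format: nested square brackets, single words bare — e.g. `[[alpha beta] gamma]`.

Overall it is a kind of healer; the modifier is "citadel cellar cavern flint".
Inside "citadel cellar cavern flint": head "flint" (specifically "cellar cavern flint"), modifier "citadel".
Inside "cellar cavern flint": head "flint" (specifically "cavern flint"), modifier "cellar".
Inside "cavern flint": head "flint", modifier "cavern".
Assembled: [[citadel [cellar [cavern flint]]] healer].

[[citadel [cellar [cavern flint]]] healer]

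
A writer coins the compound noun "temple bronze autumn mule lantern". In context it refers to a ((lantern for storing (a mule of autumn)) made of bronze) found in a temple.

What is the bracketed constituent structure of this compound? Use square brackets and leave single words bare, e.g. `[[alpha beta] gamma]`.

The outermost head in the paraphrase is "lantern" (specifically "bronze autumn mule lantern"), modified by "temple".
Within "bronze autumn mule lantern", the head is "lantern" (specifically "autumn mule lantern") and the modifier is "bronze".
Within "autumn mule lantern", the head is "lantern" and the modifier is "autumn mule".
Within "autumn mule", the head is "mule" and the modifier is "autumn".
Putting it together: [temple [bronze [[autumn mule] lantern]]].

[temple [bronze [[autumn mule] lantern]]]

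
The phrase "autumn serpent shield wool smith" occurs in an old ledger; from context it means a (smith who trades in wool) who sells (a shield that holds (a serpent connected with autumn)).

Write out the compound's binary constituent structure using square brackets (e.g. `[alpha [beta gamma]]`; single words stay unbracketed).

[[[autumn serpent] shield] [wool smith]]

Whole compound: head "smith" (specifically "wool smith"), modifier "autumn serpent shield".
"autumn serpent shield" → head "shield", modifier "autumn serpent".
"autumn serpent" → head "serpent", modifier "autumn".
"wool smith" → head "smith", modifier "wool".
So the structure is [[[autumn serpent] shield] [wool smith]].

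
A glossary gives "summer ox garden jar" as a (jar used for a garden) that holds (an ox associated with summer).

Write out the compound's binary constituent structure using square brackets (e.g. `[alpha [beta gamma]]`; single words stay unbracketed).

Whole compound: head "jar" (specifically "garden jar"), modifier "summer ox".
Within "summer ox", the head is "ox" and the modifier is "summer".
Within "garden jar", the head is "jar" and the modifier is "garden".
So the structure is [[summer ox] [garden jar]].

[[summer ox] [garden jar]]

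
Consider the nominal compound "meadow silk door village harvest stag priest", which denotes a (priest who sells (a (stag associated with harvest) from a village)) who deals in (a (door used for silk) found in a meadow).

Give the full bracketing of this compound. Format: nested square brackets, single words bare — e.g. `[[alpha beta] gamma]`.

The outermost head in the paraphrase is "priest" (specifically "village harvest stag priest"), modified by "meadow silk door".
Inside "meadow silk door": head "door" (specifically "silk door"), modifier "meadow".
Inside "silk door": head "door", modifier "silk".
Inside "village harvest stag priest": head "priest", modifier "village harvest stag".
Inside "village harvest stag": head "stag" (specifically "harvest stag"), modifier "village".
Inside "harvest stag": head "stag", modifier "harvest".
Assembled: [[meadow [silk door]] [[village [harvest stag]] priest]].

[[meadow [silk door]] [[village [harvest stag]] priest]]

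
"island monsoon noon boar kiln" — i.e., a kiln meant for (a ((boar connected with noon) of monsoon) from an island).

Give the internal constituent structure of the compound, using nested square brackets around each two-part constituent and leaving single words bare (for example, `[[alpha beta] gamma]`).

[[island [monsoon [noon boar]]] kiln]

The outermost head in the paraphrase is "kiln", modified by "island monsoon noon boar".
"island monsoon noon boar" → head "boar" (specifically "monsoon noon boar"), modifier "island".
"monsoon noon boar" → head "boar" (specifically "noon boar"), modifier "monsoon".
"noon boar" → head "boar", modifier "noon".
Putting it together: [[island [monsoon [noon boar]]] kiln].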